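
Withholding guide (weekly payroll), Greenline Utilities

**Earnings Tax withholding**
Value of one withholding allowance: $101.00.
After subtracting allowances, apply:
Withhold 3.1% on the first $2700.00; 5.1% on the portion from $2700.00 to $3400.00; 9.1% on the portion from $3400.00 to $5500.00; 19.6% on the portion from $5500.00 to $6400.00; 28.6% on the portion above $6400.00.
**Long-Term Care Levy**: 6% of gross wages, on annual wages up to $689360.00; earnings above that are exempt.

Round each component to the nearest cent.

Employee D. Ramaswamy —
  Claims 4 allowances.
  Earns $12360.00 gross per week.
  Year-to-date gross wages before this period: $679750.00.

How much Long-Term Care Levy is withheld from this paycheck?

$576.60

Long-Term Care Levy: cap $689360.00 − YTD $679750.00 = $9610.00 subject; 6% × $9610.00 = $576.60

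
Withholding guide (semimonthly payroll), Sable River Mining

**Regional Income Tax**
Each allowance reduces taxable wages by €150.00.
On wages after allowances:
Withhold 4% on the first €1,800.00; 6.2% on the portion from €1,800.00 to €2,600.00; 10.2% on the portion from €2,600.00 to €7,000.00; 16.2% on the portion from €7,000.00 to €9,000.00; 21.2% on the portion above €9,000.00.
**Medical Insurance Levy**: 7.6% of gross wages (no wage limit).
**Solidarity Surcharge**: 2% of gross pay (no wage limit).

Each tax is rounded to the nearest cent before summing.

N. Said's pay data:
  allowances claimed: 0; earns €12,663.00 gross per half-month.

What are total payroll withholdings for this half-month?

€2,886.61

Regional Income Tax: taxable = €12,663.00
  €894.40 + 21.2% × (€12,663.00 − €9,000.00) = €894.40 + 21.2% × €3,663.00 = €1,670.96
Medical Insurance Levy: 7.6% × €12,663.00 = €962.39
Solidarity Surcharge: 2% × €12,663.00 = €253.26
Total: €1,670.96 + €962.39 + €253.26 = €2,886.61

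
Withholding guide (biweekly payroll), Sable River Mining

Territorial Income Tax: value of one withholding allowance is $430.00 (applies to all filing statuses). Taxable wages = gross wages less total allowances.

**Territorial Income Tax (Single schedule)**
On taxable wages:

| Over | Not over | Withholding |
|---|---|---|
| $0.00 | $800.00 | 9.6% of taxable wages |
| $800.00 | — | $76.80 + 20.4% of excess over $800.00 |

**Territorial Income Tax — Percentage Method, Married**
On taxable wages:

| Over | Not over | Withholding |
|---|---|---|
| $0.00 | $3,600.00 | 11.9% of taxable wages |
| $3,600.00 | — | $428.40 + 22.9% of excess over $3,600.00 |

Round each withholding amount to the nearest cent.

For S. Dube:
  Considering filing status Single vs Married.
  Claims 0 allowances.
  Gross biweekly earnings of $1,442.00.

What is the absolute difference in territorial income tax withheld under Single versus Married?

Territorial Income Tax (Single): taxable = $1,442.00
  $76.80 + 20.4% × ($1,442.00 − $800.00) = $76.80 + 20.4% × $642.00 = $207.77
Territorial Income Tax (Married): taxable = $1,442.00
  11.9% × $1,442.00 = $171.60
Difference: |$207.77 − $171.60| = $36.17 (higher under Single)

$36.17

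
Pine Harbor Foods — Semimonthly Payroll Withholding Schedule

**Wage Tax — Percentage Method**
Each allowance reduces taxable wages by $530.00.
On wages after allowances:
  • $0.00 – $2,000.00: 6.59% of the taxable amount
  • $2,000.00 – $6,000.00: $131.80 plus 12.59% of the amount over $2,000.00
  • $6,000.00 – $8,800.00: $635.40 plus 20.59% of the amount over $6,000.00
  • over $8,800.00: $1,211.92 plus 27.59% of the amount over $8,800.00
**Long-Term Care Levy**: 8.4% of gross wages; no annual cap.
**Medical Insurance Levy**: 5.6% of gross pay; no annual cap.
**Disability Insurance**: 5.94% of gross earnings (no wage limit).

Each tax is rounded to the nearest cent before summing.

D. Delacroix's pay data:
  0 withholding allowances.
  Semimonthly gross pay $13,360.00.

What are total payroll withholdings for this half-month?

Wage Tax: taxable = $13,360.00
  $1,211.92 + 27.59% × ($13,360.00 − $8,800.00) = $1,211.92 + 27.59% × $4,560.00 = $2,470.02
Long-Term Care Levy: 8.4% × $13,360.00 = $1,122.24
Medical Insurance Levy: 5.6% × $13,360.00 = $748.16
Disability Insurance: 5.94% × $13,360.00 = $793.58
Total: $2,470.02 + $1,122.24 + $748.16 + $793.58 = $5,134.00

$5,134.00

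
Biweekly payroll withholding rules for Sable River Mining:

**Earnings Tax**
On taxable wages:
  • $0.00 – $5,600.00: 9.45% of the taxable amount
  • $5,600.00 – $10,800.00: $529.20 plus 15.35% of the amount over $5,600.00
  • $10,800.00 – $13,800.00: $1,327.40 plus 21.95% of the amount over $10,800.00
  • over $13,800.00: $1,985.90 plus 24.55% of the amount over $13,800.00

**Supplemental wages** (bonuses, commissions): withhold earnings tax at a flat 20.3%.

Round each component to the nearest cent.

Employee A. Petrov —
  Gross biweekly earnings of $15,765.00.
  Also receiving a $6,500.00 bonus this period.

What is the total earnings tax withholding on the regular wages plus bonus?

$3,787.81

Earnings Tax: taxable = $15,765.00
  $1,985.90 + 24.55% × ($15,765.00 − $13,800.00) = $1,985.90 + 24.55% × $1,965.00 = $2,468.31
Supplemental (20.3% flat on bonus): 20.3% × $6,500.00 = $1,319.50
Total earnings tax: $2,468.31 + $1,319.50 = $3,787.81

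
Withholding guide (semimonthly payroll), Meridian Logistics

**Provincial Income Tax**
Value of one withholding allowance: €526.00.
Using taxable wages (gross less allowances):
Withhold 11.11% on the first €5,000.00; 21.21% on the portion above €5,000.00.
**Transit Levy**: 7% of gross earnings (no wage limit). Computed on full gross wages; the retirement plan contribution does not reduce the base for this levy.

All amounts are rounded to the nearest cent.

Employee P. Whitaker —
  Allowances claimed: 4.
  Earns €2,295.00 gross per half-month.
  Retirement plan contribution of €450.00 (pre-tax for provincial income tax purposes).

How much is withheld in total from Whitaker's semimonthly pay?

€160.65

Provincial Income Tax: taxable = €2,295.00 − €450.00 − 4×€526.00 = €-259.00
  Taxable ≤ 0 → €0.00
Transit Levy: 7% × €2,295.00 = €160.65
Total: €0.00 + €160.65 = €160.65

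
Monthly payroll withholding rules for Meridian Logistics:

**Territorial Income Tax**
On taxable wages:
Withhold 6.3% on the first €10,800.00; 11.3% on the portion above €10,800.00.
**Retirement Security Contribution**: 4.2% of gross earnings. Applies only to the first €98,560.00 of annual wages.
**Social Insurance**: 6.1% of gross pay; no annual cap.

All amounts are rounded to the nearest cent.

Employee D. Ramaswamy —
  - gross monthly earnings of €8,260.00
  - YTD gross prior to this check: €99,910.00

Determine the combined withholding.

€1,024.24

Territorial Income Tax: taxable = €8,260.00
  6.3% × €8,260.00 = €520.38
Retirement Security Contribution: YTD €99,910.00 ≥ cap €98,560.00 → €0.00
Social Insurance: 6.1% × €8,260.00 = €503.86
Total: €520.38 + €0.00 + €503.86 = €1,024.24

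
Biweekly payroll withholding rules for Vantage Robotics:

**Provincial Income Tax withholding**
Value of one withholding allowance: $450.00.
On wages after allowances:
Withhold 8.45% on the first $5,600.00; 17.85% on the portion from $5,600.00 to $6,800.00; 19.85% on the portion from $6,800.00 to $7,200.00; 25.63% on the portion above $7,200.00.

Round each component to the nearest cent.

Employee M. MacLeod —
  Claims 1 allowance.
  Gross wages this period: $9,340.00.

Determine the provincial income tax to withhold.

Provincial Income Tax: taxable = $9,340.00 − 1×$450.00 = $8,890.00
  $766.80 + 25.63% × ($8,890.00 − $7,200.00) = $766.80 + 25.63% × $1,690.00 = $1,199.95

$1,199.95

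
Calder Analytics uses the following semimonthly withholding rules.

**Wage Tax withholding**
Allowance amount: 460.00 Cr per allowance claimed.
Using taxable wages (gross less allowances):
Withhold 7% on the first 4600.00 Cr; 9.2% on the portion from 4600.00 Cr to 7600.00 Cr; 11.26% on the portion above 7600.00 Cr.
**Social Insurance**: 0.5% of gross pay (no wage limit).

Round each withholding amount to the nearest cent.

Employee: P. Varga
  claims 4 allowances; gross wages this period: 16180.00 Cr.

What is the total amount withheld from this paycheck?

1437.82 Cr

Wage Tax: taxable = 16180.00 Cr − 4×460.00 Cr = 14340.00 Cr
  598.00 Cr + 11.26% × (14340.00 Cr − 7600.00 Cr) = 598.00 Cr + 11.26% × 6740.00 Cr = 1356.92 Cr
Social Insurance: 0.5% × 16180.00 Cr = 80.90 Cr
Total: 1356.92 Cr + 80.90 Cr = 1437.82 Cr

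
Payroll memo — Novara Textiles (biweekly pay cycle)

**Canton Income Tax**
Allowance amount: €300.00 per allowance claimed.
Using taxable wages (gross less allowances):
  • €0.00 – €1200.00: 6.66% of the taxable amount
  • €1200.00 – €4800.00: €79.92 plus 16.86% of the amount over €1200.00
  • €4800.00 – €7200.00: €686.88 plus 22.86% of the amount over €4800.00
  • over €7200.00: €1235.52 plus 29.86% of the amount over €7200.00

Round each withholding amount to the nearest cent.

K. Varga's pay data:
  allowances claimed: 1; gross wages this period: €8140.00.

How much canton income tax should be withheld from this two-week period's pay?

€1426.62

Canton Income Tax: taxable = €8140.00 − 1×€300.00 = €7840.00
  €1235.52 + 29.86% × (€7840.00 − €7200.00) = €1235.52 + 29.86% × €640.00 = €1426.62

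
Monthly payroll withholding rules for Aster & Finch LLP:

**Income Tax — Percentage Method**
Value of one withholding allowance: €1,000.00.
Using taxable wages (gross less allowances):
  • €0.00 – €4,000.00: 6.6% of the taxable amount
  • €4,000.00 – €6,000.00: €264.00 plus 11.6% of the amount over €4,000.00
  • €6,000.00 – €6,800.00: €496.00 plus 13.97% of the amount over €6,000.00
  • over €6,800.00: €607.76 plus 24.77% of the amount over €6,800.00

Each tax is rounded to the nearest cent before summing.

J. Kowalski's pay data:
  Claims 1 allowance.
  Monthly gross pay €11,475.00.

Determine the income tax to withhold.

€1,518.06

Income Tax: taxable = €11,475.00 − 1×€1,000.00 = €10,475.00
  €607.76 + 24.77% × (€10,475.00 − €6,800.00) = €607.76 + 24.77% × €3,675.00 = €1,518.06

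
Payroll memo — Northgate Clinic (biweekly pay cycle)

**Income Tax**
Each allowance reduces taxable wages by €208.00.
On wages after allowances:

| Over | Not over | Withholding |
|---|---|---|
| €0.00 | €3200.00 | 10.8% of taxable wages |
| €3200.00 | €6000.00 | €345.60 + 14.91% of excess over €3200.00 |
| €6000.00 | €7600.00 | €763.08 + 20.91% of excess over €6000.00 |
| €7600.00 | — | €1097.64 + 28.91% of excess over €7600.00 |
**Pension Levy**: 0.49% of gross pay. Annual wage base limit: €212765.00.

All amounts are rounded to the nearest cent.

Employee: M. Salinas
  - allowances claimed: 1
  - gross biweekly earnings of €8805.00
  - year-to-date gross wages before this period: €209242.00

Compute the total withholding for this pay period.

€1403.13

Income Tax: taxable = €8805.00 − 1×€208.00 = €8597.00
  €1097.64 + 28.91% × (€8597.00 − €7600.00) = €1097.64 + 28.91% × €997.00 = €1385.87
Pension Levy: cap €212765.00 − YTD €209242.00 = €3523.00 subject; 0.49% × €3523.00 = €17.26
Total: €1385.87 + €17.26 = €1403.13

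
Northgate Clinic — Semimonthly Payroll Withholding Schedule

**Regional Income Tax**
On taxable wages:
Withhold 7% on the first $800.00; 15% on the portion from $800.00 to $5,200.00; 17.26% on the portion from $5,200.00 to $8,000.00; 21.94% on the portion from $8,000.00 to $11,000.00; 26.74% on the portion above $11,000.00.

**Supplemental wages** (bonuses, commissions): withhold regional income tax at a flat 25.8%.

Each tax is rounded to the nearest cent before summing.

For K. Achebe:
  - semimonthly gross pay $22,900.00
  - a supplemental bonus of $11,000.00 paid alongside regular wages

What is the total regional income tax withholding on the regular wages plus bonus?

Regional Income Tax: taxable = $22,900.00
  $1,857.48 + 26.74% × ($22,900.00 − $11,000.00) = $1,857.48 + 26.74% × $11,900.00 = $5,039.54
Supplemental (25.8% flat on bonus): 25.8% × $11,000.00 = $2,838.00
Total regional income tax: $5,039.54 + $2,838.00 = $7,877.54

$7,877.54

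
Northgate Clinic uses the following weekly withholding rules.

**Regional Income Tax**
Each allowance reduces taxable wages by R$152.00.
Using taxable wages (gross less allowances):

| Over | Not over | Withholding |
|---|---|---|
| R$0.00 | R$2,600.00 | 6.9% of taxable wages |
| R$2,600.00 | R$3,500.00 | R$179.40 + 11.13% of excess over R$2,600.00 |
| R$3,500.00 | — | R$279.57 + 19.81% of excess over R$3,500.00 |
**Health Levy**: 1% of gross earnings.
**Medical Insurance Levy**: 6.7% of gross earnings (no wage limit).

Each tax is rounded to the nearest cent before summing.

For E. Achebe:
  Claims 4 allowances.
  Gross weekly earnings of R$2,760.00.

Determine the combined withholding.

Regional Income Tax: taxable = R$2,760.00 − 4×R$152.00 = R$2,152.00
  6.9% × R$2,152.00 = R$148.49
Health Levy: 1% × R$2,760.00 = R$27.60
Medical Insurance Levy: 6.7% × R$2,760.00 = R$184.92
Total: R$148.49 + R$27.60 + R$184.92 = R$361.01

R$361.01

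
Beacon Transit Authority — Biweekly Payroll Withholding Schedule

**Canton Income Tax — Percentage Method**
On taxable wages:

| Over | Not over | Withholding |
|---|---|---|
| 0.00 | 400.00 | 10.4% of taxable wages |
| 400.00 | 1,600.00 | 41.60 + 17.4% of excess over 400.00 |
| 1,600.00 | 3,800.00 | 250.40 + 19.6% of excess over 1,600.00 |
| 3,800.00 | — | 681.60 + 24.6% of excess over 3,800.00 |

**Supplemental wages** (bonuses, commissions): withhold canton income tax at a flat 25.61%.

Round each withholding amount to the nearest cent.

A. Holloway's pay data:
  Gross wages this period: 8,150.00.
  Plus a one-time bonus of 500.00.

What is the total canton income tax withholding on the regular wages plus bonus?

Canton Income Tax: taxable = 8,150.00
  681.60 + 24.6% × (8,150.00 − 3,800.00) = 681.60 + 24.6% × 4,350.00 = 1,751.70
Supplemental (25.61% flat on bonus): 25.61% × 500.00 = 128.05
Total canton income tax: 1,751.70 + 128.05 = 1,879.75

1,879.75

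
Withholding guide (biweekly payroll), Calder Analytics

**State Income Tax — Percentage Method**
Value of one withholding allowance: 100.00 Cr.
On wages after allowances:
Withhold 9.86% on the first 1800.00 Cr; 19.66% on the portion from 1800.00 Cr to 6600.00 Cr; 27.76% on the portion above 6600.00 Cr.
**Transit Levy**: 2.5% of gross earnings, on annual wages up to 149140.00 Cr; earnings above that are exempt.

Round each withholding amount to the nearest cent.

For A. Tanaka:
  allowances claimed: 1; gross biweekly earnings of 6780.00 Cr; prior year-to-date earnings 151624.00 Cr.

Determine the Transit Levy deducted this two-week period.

0.00 Cr

Transit Levy: YTD 151624.00 Cr ≥ cap 149140.00 Cr → 0.00 Cr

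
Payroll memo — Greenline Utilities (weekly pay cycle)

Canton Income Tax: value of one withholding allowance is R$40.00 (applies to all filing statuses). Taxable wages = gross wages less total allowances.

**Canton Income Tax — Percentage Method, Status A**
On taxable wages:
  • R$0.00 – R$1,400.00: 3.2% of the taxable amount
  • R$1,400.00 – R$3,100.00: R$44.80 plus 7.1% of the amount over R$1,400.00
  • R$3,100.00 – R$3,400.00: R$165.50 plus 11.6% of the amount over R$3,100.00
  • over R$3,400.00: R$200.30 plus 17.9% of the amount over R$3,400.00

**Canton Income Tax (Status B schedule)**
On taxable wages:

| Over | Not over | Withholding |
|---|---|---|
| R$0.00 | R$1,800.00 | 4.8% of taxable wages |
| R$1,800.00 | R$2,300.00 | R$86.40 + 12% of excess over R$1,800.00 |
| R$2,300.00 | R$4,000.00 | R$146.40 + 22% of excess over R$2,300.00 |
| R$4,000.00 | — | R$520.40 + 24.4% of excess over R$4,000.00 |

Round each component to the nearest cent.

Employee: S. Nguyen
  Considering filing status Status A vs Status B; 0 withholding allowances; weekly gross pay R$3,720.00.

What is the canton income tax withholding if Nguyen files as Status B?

R$458.80

Canton Income Tax (Status B): taxable = R$3,720.00
  R$146.40 + 22% × (R$3,720.00 − R$2,300.00) = R$146.40 + 22% × R$1,420.00 = R$458.80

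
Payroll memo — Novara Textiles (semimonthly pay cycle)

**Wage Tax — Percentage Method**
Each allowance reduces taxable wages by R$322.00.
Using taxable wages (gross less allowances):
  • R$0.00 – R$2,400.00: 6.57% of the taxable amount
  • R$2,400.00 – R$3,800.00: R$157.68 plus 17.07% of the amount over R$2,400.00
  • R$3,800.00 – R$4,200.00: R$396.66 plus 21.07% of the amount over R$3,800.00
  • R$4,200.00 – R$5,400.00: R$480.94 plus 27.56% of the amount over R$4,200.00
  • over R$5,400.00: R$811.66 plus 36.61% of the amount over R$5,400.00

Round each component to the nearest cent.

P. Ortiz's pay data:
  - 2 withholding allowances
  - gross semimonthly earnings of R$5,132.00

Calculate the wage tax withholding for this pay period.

R$560.31

Wage Tax: taxable = R$5,132.00 − 2×R$322.00 = R$4,488.00
  R$480.94 + 27.56% × (R$4,488.00 − R$4,200.00) = R$480.94 + 27.56% × R$288.00 = R$560.31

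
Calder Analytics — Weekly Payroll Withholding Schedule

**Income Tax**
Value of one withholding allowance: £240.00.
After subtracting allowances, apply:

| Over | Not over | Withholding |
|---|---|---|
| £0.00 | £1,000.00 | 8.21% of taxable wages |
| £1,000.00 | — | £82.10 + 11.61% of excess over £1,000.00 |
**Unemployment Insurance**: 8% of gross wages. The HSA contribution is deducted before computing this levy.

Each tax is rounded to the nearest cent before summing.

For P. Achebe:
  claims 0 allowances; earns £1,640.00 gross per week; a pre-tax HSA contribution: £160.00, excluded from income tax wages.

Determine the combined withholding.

Income Tax: taxable = £1,640.00 − £160.00 = £1,480.00
  £82.10 + 11.61% × (£1,480.00 − £1,000.00) = £82.10 + 11.61% × £480.00 = £137.83
Unemployment Insurance: 8% × £1,480.00 = £118.40
Total: £137.83 + £118.40 = £256.23

£256.23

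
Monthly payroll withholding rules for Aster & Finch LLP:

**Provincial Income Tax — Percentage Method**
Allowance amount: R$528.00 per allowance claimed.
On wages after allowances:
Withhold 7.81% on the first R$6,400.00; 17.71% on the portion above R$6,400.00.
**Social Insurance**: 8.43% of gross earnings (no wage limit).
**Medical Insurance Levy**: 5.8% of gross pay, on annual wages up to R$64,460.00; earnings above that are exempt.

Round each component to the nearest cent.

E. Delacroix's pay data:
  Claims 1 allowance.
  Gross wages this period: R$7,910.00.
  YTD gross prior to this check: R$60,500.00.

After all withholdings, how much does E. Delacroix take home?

R$6,339.76

Provincial Income Tax: taxable = R$7,910.00 − 1×R$528.00 = R$7,382.00
  R$499.84 + 17.71% × (R$7,382.00 − R$6,400.00) = R$499.84 + 17.71% × R$982.00 = R$673.75
Social Insurance: 8.43% × R$7,910.00 = R$666.81
Medical Insurance Levy: cap R$64,460.00 − YTD R$60,500.00 = R$3,960.00 subject; 5.8% × R$3,960.00 = R$229.68
Total withheld: R$673.75 + R$666.81 + R$229.68 = R$1,570.24
Net pay: R$7,910.00 − R$1,570.24 = R$6,339.76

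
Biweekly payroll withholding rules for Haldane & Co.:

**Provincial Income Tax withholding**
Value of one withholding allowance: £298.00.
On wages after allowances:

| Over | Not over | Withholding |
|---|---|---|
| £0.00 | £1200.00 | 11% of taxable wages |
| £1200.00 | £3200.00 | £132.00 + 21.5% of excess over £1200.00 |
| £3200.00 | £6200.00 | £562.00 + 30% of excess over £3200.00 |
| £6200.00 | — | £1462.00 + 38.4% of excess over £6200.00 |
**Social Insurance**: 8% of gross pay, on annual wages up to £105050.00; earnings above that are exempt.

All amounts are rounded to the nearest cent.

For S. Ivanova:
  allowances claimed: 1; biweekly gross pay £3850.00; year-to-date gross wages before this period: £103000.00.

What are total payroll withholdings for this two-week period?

Provincial Income Tax: taxable = £3850.00 − 1×£298.00 = £3552.00
  £562.00 + 30% × (£3552.00 − £3200.00) = £562.00 + 30% × £352.00 = £667.60
Social Insurance: cap £105050.00 − YTD £103000.00 = £2050.00 subject; 8% × £2050.00 = £164.00
Total: £667.60 + £164.00 = £831.60

£831.60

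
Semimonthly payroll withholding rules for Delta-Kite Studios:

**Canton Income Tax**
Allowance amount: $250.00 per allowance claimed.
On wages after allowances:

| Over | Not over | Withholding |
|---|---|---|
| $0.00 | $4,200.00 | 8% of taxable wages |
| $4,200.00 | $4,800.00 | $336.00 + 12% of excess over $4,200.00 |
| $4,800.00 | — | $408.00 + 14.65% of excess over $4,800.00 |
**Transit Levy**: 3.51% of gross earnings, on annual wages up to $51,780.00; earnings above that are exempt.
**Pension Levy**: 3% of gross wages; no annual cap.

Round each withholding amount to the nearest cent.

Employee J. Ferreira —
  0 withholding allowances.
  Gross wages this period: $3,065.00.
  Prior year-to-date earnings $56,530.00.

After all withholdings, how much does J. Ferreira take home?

$2,727.85

Canton Income Tax: taxable = $3,065.00
  8% × $3,065.00 = $245.20
Transit Levy: YTD $56,530.00 ≥ cap $51,780.00 → $0.00
Pension Levy: 3% × $3,065.00 = $91.95
Total withheld: $245.20 + $0.00 + $91.95 = $337.15
Net pay: $3,065.00 − $337.15 = $2,727.85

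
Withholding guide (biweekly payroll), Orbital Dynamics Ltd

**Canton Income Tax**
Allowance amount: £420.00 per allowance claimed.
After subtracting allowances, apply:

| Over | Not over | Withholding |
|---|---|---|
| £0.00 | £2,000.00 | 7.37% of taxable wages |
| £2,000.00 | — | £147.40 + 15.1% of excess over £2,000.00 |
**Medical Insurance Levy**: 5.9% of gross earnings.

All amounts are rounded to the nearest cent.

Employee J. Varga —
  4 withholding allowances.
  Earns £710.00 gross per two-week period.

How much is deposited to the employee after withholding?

Canton Income Tax: taxable = £710.00 − 4×£420.00 = £-970.00
  Taxable ≤ 0 → £0.00
Medical Insurance Levy: 5.9% × £710.00 = £41.89
Total withheld: £0.00 + £41.89 = £41.89
Net pay: £710.00 − £41.89 = £668.11

£668.11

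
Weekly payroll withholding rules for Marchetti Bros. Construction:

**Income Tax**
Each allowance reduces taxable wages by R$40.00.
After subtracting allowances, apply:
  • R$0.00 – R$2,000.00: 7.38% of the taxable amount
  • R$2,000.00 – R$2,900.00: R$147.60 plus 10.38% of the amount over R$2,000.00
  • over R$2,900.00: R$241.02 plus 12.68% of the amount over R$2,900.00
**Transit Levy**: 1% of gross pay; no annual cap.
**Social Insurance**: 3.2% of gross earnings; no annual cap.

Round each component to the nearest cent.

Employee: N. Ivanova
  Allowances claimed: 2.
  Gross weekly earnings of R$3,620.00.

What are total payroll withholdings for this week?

R$474.21

Income Tax: taxable = R$3,620.00 − 2×R$40.00 = R$3,540.00
  R$241.02 + 12.68% × (R$3,540.00 − R$2,900.00) = R$241.02 + 12.68% × R$640.00 = R$322.17
Transit Levy: 1% × R$3,620.00 = R$36.20
Social Insurance: 3.2% × R$3,620.00 = R$115.84
Total: R$322.17 + R$36.20 + R$115.84 = R$474.21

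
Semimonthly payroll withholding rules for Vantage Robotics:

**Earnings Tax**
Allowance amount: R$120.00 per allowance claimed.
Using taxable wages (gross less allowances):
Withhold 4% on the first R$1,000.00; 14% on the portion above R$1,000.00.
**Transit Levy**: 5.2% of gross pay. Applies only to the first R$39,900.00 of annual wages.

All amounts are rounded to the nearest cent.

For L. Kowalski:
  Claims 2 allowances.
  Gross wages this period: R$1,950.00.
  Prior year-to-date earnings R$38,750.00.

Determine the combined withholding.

Earnings Tax: taxable = R$1,950.00 − 2×R$120.00 = R$1,710.00
  R$40.00 + 14% × (R$1,710.00 − R$1,000.00) = R$40.00 + 14% × R$710.00 = R$139.40
Transit Levy: cap R$39,900.00 − YTD R$38,750.00 = R$1,150.00 subject; 5.2% × R$1,150.00 = R$59.80
Total: R$139.40 + R$59.80 = R$199.20

R$199.20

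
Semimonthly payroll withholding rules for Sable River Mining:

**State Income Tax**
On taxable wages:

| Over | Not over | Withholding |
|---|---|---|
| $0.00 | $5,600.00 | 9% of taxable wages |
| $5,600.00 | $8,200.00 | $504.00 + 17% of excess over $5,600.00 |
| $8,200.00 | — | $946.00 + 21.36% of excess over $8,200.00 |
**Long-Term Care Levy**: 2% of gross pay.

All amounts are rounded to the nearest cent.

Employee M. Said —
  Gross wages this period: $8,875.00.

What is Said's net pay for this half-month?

$7,607.32

State Income Tax: taxable = $8,875.00
  $946.00 + 21.36% × ($8,875.00 − $8,200.00) = $946.00 + 21.36% × $675.00 = $1,090.18
Long-Term Care Levy: 2% × $8,875.00 = $177.50
Total withheld: $1,090.18 + $177.50 = $1,267.68
Net pay: $8,875.00 − $1,267.68 = $7,607.32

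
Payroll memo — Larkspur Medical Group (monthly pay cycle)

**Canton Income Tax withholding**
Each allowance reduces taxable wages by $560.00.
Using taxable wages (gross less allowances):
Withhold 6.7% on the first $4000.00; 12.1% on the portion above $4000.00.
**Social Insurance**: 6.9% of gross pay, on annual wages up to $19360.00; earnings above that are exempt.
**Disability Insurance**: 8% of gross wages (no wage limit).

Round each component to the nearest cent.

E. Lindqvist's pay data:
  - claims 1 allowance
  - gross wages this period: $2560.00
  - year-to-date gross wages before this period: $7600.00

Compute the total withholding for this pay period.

$515.44

Canton Income Tax: taxable = $2560.00 − 1×$560.00 = $2000.00
  6.7% × $2000.00 = $134.00
Social Insurance: 6.9% × $2560.00 = $176.64
Disability Insurance: 8% × $2560.00 = $204.80
Total: $134.00 + $176.64 + $204.80 = $515.44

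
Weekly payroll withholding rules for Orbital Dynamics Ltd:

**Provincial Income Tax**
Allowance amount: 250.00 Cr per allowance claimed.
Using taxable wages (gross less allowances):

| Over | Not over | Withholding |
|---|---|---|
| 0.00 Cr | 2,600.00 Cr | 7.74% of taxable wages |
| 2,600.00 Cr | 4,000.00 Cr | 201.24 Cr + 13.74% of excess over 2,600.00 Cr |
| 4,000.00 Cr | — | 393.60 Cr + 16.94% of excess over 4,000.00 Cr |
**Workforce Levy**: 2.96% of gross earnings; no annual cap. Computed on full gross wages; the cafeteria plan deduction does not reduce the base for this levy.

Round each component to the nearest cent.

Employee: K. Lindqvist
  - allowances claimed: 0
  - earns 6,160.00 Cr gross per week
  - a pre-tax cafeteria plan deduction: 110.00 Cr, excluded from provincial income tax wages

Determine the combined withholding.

923.21 Cr

Provincial Income Tax: taxable = 6,160.00 Cr − 110.00 Cr = 6,050.00 Cr
  393.60 Cr + 16.94% × (6,050.00 Cr − 4,000.00 Cr) = 393.60 Cr + 16.94% × 2,050.00 Cr = 740.87 Cr
Workforce Levy: 2.96% × 6,160.00 Cr = 182.34 Cr
Total: 740.87 Cr + 182.34 Cr = 923.21 Cr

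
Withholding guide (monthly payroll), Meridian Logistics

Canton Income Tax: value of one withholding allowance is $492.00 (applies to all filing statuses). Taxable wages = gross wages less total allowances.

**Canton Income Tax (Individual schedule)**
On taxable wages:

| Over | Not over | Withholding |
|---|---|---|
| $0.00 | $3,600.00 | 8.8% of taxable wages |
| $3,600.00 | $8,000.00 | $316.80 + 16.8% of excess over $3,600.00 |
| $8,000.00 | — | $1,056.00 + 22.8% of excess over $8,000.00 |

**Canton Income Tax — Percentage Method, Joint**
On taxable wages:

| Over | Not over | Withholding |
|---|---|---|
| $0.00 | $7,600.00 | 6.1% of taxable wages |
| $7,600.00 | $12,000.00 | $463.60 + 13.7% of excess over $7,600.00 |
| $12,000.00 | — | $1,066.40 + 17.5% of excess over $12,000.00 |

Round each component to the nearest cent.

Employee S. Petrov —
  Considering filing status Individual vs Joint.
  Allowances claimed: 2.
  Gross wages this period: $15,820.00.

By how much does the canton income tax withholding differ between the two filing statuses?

$1,051.91

Canton Income Tax (Individual): taxable = $15,820.00 − 2×$492.00 = $14,836.00
  $1,056.00 + 22.8% × ($14,836.00 − $8,000.00) = $1,056.00 + 22.8% × $6,836.00 = $2,614.61
Canton Income Tax (Joint): taxable = $15,820.00 − 2×$492.00 = $14,836.00
  $1,066.40 + 17.5% × ($14,836.00 − $12,000.00) = $1,066.40 + 17.5% × $2,836.00 = $1,562.70
Difference: |$2,614.61 − $1,562.70| = $1,051.91 (higher under Individual)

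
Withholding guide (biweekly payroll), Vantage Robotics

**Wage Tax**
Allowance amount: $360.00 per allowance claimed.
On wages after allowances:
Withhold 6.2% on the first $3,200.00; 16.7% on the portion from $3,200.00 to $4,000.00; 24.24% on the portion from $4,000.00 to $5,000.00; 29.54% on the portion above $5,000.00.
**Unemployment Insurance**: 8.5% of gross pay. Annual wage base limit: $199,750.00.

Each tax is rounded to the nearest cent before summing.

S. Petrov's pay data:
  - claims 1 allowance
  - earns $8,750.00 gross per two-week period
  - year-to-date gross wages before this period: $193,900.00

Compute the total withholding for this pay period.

$2,073.06

Wage Tax: taxable = $8,750.00 − 1×$360.00 = $8,390.00
  $574.40 + 29.54% × ($8,390.00 − $5,000.00) = $574.40 + 29.54% × $3,390.00 = $1,575.81
Unemployment Insurance: cap $199,750.00 − YTD $193,900.00 = $5,850.00 subject; 8.5% × $5,850.00 = $497.25
Total: $1,575.81 + $497.25 = $2,073.06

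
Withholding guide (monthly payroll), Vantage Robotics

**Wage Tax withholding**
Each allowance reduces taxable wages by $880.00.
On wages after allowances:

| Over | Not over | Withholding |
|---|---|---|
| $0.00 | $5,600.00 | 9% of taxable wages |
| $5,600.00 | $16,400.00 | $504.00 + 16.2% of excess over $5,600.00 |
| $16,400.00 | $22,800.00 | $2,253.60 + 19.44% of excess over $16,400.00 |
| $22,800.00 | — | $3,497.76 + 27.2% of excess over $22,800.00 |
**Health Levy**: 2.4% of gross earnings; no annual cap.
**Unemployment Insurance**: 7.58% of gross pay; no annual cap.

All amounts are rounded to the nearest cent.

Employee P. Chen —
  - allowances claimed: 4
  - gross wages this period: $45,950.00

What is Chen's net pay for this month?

$32,527.07

Wage Tax: taxable = $45,950.00 − 4×$880.00 = $42,430.00
  $3,497.76 + 27.2% × ($42,430.00 − $22,800.00) = $3,497.76 + 27.2% × $19,630.00 = $8,837.12
Health Levy: 2.4% × $45,950.00 = $1,102.80
Unemployment Insurance: 7.58% × $45,950.00 = $3,483.01
Total withheld: $8,837.12 + $1,102.80 + $3,483.01 = $13,422.93
Net pay: $45,950.00 − $13,422.93 = $32,527.07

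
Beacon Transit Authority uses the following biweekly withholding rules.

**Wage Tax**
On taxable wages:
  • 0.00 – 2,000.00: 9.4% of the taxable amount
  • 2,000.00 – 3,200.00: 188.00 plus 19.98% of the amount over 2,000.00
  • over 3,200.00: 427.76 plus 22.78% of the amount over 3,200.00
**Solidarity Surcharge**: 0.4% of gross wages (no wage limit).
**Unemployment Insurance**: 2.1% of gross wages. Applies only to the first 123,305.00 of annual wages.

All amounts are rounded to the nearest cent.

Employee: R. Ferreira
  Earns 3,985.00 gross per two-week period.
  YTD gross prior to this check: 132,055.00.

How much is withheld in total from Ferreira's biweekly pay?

Wage Tax: taxable = 3,985.00
  427.76 + 22.78% × (3,985.00 − 3,200.00) = 427.76 + 22.78% × 785.00 = 606.58
Solidarity Surcharge: 0.4% × 3,985.00 = 15.94
Unemployment Insurance: YTD 132,055.00 ≥ cap 123,305.00 → 0.00
Total: 606.58 + 15.94 + 0.00 = 622.52

622.52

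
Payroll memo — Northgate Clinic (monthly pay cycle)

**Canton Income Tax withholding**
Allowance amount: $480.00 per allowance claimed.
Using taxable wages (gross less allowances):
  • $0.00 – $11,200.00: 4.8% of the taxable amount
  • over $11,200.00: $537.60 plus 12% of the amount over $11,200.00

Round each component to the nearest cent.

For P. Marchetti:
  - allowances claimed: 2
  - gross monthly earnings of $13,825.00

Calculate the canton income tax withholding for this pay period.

Canton Income Tax: taxable = $13,825.00 − 2×$480.00 = $12,865.00
  $537.60 + 12% × ($12,865.00 − $11,200.00) = $537.60 + 12% × $1,665.00 = $737.40

$737.40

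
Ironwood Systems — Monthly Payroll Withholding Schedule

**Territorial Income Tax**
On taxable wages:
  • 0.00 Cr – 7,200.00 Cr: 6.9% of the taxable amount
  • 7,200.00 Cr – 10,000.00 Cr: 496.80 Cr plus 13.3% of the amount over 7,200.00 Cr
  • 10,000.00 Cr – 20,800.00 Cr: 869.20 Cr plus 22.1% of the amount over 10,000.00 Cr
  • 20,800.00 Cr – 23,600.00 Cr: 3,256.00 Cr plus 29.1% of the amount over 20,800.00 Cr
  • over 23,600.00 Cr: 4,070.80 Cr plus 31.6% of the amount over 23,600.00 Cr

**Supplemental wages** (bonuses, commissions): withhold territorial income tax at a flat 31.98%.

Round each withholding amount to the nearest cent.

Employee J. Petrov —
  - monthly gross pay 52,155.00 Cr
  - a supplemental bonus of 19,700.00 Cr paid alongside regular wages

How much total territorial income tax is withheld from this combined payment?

19,394.24 Cr

Territorial Income Tax: taxable = 52,155.00 Cr
  4,070.80 Cr + 31.6% × (52,155.00 Cr − 23,600.00 Cr) = 4,070.80 Cr + 31.6% × 28,555.00 Cr = 13,094.18 Cr
Supplemental (31.98% flat on bonus): 31.98% × 19,700.00 Cr = 6,300.06 Cr
Total territorial income tax: 13,094.18 Cr + 6,300.06 Cr = 19,394.24 Cr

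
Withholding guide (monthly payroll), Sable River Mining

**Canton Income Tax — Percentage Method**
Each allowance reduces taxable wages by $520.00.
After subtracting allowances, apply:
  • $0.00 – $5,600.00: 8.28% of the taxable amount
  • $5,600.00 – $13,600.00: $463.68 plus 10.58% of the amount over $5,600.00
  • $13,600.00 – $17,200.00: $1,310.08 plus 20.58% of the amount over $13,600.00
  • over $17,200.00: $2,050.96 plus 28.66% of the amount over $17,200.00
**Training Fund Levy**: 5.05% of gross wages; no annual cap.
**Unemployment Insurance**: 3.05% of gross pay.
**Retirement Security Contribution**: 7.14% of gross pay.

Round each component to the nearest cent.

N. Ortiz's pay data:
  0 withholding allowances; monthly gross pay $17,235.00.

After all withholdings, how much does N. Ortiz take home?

$12,547.39

Canton Income Tax: taxable = $17,235.00
  $2,050.96 + 28.66% × ($17,235.00 − $17,200.00) = $2,050.96 + 28.66% × $35.00 = $2,060.99
Training Fund Levy: 5.05% × $17,235.00 = $870.37
Unemployment Insurance: 3.05% × $17,235.00 = $525.67
Retirement Security Contribution: 7.14% × $17,235.00 = $1,230.58
Total withheld: $2,060.99 + $870.37 + $525.67 + $1,230.58 = $4,687.61
Net pay: $17,235.00 − $4,687.61 = $12,547.39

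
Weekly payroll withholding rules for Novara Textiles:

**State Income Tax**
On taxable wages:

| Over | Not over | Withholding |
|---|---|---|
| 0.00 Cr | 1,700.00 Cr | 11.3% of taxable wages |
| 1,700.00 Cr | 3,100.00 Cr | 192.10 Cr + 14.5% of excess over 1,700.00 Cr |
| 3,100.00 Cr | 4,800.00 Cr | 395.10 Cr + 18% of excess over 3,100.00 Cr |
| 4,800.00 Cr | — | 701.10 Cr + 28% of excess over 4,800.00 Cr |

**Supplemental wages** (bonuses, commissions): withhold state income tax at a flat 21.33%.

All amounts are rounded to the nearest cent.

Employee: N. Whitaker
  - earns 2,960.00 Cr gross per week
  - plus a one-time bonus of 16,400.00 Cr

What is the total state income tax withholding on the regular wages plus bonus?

State Income Tax: taxable = 2,960.00 Cr
  192.10 Cr + 14.5% × (2,960.00 Cr − 1,700.00 Cr) = 192.10 Cr + 14.5% × 1,260.00 Cr = 374.80 Cr
Supplemental (21.33% flat on bonus): 21.33% × 16,400.00 Cr = 3,498.12 Cr
Total state income tax: 374.80 Cr + 3,498.12 Cr = 3,872.92 Cr

3,872.92 Cr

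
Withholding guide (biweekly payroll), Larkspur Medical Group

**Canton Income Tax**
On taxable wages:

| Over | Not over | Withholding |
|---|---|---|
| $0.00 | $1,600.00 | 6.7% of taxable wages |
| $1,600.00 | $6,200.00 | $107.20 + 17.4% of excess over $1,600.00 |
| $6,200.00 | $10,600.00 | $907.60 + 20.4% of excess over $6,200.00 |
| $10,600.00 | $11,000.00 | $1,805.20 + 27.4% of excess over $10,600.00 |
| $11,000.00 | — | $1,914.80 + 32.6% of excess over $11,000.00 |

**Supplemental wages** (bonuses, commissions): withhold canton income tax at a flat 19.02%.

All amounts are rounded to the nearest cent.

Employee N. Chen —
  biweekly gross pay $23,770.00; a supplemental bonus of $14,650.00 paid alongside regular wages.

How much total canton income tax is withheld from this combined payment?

Canton Income Tax: taxable = $23,770.00
  $1,914.80 + 32.6% × ($23,770.00 − $11,000.00) = $1,914.80 + 32.6% × $12,770.00 = $6,077.82
Supplemental (19.02% flat on bonus): 19.02% × $14,650.00 = $2,786.43
Total canton income tax: $6,077.82 + $2,786.43 = $8,864.25

$8,864.25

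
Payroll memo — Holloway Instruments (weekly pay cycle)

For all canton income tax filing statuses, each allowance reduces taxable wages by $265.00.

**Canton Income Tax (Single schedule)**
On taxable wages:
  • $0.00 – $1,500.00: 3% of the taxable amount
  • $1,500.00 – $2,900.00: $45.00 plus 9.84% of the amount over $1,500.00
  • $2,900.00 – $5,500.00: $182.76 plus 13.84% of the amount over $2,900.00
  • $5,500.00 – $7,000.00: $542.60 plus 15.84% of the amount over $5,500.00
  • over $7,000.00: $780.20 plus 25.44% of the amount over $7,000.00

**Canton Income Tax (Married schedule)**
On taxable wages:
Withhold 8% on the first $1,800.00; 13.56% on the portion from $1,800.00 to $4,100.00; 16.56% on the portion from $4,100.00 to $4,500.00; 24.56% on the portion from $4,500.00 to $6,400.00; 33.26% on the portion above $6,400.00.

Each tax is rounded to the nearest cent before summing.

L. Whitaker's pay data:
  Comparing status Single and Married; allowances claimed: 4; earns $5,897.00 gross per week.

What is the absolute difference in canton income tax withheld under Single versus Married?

$154.05

Canton Income Tax (Single): taxable = $5,897.00 − 4×$265.00 = $4,837.00
  $182.76 + 13.84% × ($4,837.00 − $2,900.00) = $182.76 + 13.84% × $1,937.00 = $450.84
Canton Income Tax (Married): taxable = $5,897.00 − 4×$265.00 = $4,837.00
  $522.12 + 24.56% × ($4,837.00 − $4,500.00) = $522.12 + 24.56% × $337.00 = $604.89
Difference: |$450.84 − $604.89| = $154.05 (higher under Married)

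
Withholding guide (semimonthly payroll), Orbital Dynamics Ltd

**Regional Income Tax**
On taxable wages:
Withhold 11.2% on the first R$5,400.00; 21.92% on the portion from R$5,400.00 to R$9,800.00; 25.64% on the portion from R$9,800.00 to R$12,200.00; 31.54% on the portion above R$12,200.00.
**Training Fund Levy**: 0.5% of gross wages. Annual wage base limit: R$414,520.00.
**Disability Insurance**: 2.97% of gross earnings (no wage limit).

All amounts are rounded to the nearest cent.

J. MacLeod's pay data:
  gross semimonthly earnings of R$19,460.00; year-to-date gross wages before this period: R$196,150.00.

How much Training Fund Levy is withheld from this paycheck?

R$97.30

Training Fund Levy: 0.5% × R$19,460.00 = R$97.30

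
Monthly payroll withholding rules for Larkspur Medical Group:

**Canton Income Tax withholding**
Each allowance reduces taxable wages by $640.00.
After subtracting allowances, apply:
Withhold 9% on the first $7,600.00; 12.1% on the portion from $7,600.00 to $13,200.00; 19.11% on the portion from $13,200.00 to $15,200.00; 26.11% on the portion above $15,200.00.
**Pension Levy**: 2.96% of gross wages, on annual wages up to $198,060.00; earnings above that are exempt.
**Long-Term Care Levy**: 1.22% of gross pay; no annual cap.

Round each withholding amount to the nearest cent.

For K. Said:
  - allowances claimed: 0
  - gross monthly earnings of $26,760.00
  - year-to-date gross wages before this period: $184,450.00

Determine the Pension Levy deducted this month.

$402.86

Pension Levy: cap $198,060.00 − YTD $184,450.00 = $13,610.00 subject; 2.96% × $13,610.00 = $402.86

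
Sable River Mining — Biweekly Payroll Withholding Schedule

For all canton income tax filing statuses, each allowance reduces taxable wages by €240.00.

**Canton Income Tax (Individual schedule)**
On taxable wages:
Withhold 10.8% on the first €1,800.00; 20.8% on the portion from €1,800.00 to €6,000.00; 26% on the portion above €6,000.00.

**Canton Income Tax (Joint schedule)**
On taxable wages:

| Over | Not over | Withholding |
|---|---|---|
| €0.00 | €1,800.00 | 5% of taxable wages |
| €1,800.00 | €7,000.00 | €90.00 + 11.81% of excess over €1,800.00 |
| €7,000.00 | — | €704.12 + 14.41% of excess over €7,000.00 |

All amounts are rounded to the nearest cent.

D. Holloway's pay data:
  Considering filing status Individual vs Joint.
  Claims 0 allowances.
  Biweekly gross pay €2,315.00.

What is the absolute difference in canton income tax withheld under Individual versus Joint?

€150.70

Canton Income Tax (Individual): taxable = €2,315.00
  €194.40 + 20.8% × (€2,315.00 − €1,800.00) = €194.40 + 20.8% × €515.00 = €301.52
Canton Income Tax (Joint): taxable = €2,315.00
  €90.00 + 11.81% × (€2,315.00 − €1,800.00) = €90.00 + 11.81% × €515.00 = €150.82
Difference: |€301.52 − €150.82| = €150.70 (higher under Individual)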